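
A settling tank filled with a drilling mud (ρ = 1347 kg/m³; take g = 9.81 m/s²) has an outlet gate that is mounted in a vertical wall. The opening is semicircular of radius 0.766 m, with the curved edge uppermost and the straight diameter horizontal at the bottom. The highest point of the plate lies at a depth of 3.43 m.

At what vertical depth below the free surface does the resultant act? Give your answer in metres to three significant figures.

γ = ρg = 1347 × 9.81 / 1000 = 13.21407 kN/m³.
The centroid lies 4r/(3π) = 0.3251 m above the diameter, so r − 4r/(3π) = 0.766 − 0.3251 = 0.4409 m below the topmost point, so the centroid depth is h_c = 3.43 + 0.4409 = 3.8709 m.
A = πr²/2 = π × 0.766²/2 = 0.921674 m².
Resultant F = γ·h_c·A = 13.21407 × 3.8709 × 0.921674 = 47.1439 kN.
I_c = (π/8 − 8/(9π))·r⁴ = 0.109757 × 0.766⁴ = 0.0377874 m⁴.
Centre of pressure: y_p = y_c + I_c/(y_c·A) = 3.8709 + 0.0377874/(3.8709 × 0.921674) = 3.8709 + 0.0105915 = 3.88149 m along the plane.

h_p = 3.88 m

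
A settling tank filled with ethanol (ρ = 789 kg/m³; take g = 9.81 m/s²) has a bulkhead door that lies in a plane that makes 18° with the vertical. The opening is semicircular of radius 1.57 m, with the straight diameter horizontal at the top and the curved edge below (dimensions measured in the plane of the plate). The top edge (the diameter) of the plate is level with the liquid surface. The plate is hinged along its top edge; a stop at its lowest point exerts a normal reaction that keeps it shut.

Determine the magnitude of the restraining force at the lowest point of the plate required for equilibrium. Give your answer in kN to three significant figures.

P ≈ 11.2 kN

γ = ρg = 789 × 9.81 / 1000 = 7.74009 kN/m³.
The plate makes 18° with the vertical, i.e. θ = 90° − 18° = 72° to the horizontal. Measuring y along the incline from the free-surface line, vertical depth h = y·sinθ with sinθ = 0.951057.
The centroid of a semicircle lies 4r/(3π) = 0.666329 m from the diameter, here below the top edge, so y_c = 0.666329 m and h_c = 0.666329 × 0.951057 = 0.633717 m.
A = πr²/2 = π × 1.57²/2 = 3.87186 m².
Resultant F = γ·h_c·A = 7.74009 × 0.633717 × 3.87186 = 18.9916 kN.
I_c = (π/8 − 8/(9π))·r⁴ = 0.109757 × 1.57⁴ = 0.666854 m⁴.
Centre of pressure: y_p = y_c + I_c/(y_c·A) = 0.666329 + 0.666854/(0.666329 × 3.87186) = 0.666329 + 0.258477 = 0.924806 m along the plane.
The resultant acts 0.666329 + 0.258477 = 0.924806 m (along the plate) below the hinge at the top edge, so the moment about the hinge is M = F × 0.924806 = 18.9916 × 0.924806 = 17.5635 kN·m.
A normal force at the bottom, 1.57 m from the hinge, must supply this moment: P = 17.5635/1.57 = 11.1869 kN.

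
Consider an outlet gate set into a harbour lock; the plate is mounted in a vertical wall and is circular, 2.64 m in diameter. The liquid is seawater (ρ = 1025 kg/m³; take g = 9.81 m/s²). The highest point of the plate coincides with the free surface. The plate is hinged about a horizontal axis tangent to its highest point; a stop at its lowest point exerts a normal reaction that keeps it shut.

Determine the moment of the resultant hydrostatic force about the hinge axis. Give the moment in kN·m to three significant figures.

γ = ρg = 1025 × 9.81 / 1000 = 10.05525 kN/m³.
The centroid is at the centre, 1.32 m below the top of the plate, so the centroid depth is h_c = 1.32 m.
A = π(1.32)² = 5.47391 m².
Resultant F = γ·h_c·A = 10.05525 × 1.32 × 5.47391 = 72.6548 kN.
I_c = πr⁴/4 = π × 1.32⁴/4 = 2.38444 m⁴.
Centre of pressure: y_p = y_c + I_c/(y_c·A) = 1.32 + 2.38444/(1.32 × 5.47391) = 1.32 + 0.330001 = 1.65 m along the plane.
The resultant acts 1.32 + 0.330001 = 1.65 m (along the plate) below the hinge at the top edge, so the moment about the hinge is M = F × 1.65 = 72.6548 × 1.65 = 119.88 kN·m.

M ≈ 120 kN·m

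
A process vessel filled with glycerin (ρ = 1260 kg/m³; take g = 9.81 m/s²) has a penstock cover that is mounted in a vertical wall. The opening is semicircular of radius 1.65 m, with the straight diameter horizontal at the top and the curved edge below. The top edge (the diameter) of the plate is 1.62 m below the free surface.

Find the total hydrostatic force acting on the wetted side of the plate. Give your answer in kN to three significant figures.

F ≈ 123 kN

γ = ρg = 1260 × 9.81 / 1000 = 12.3606 kN/m³.
The centroid of a semicircle lies 4r/(3π) = 0.700282 m from the diameter, here below the top edge, so the centroid depth is h_c = 1.62 + 0.700282 = 2.32028 m.
A = πr²/2 = π × 1.65²/2 = 4.27649 m².
Resultant F = γ·h_c·A = 12.3606 × 2.32028 × 4.27649 = 122.65 kN.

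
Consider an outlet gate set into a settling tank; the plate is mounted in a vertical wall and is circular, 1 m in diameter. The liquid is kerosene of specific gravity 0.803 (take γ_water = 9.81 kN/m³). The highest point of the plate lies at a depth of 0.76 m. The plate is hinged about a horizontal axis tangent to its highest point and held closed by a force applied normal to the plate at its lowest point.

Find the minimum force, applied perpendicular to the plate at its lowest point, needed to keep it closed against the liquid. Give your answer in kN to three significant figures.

γ = 0.803 × 9.81 = 7.87743 kN/m³.
The centroid is at the centre, 0.5 m below the top of the plate, so the centroid depth is h_c = 0.76 + 0.5 = 1.26 m.
A = π(0.5)² = 0.785398 m².
Resultant F = γ·h_c·A = 7.87743 × 1.26 × 0.785398 = 7.79552 kN.
I_c = πr⁴/4 = π × 0.5⁴/4 = 0.0490874 m⁴.
Centre of pressure: y_p = y_c + I_c/(y_c·A) = 1.26 + 0.0490874/(1.26 × 0.785398) = 1.26 + 0.0496032 = 1.3096 m along the plane.
The resultant acts 0.5 + 0.0496032 = 0.549603 m (along the plate) below the hinge at the top edge, so the moment about the hinge is M = F × 0.549603 = 7.79552 × 0.549603 = 4.28444 kN·m.
A normal force at the bottom, 1 m from the hinge, must supply this moment: P = 4.28444/1 = 4.28444 kN.

P ≈ 4.28 kN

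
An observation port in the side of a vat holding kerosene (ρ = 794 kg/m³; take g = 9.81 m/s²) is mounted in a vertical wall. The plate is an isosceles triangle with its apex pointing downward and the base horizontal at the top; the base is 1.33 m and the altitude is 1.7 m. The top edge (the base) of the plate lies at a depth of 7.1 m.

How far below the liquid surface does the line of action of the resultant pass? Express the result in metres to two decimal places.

γ = ρg = 794 × 9.81 / 1000 = 7.78914 kN/m³.
With the apex down, the centroid sits h/3 = 1.7/3 = 0.566667 m below the base (the top edge), so the centroid depth is h_c = 7.1 + 0.566667 = 7.66667 m.
A = ½ × 1.33 × 1.7 = 1.1305 m².
Resultant F = γ·h_c·A = 7.78914 × 7.66667 × 1.1305 = 67.5098 kN.
I_c = b·h³/36 = 1.33 × 1.7³/36 = 0.181508 m⁴.
Centre of pressure: y_p = y_c + I_c/(y_c·A) = 7.66667 + 0.181508/(7.66667 × 1.1305) = 7.66667 + 0.020942 = 7.68761 m along the plane.

h_p = 7.69 m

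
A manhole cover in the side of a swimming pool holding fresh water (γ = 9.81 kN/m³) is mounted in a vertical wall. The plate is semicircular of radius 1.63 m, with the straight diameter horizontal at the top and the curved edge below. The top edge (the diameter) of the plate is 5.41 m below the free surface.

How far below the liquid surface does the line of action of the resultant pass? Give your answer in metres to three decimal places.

γ = 9.81 kN/m³.
The centroid of a semicircle lies 4r/(3π) = 0.691793 m from the diameter, here below the top edge, so the centroid depth is h_c = 5.41 + 0.691793 = 6.10179 m.
A = πr²/2 = π × 1.63²/2 = 4.17345 m².
Resultant F = γ·h_c·A = 9.81 × 6.10179 × 4.17345 = 249.817 kN.
I_c = (π/8 − 8/(9π))·r⁴ = 0.109757 × 1.63⁴ = 0.774788 m⁴.
Centre of pressure: y_p = y_c + I_c/(y_c·A) = 6.10179 + 0.774788/(6.10179 × 4.17345) = 6.10179 + 0.030425 = 6.13222 m along the plane.

h_p = 6.132 m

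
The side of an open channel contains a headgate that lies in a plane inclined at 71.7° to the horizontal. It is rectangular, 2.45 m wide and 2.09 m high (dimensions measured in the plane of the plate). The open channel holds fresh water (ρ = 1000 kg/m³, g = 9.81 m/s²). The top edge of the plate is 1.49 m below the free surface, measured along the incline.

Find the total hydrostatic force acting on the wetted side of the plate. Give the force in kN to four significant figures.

F ≈ 120.9 kN

γ = ρg = 1000 × 9.81 = 9810 N/m³ = 9.81 kN/m³.
Let θ = 71.7° be the plate's angle to the horizontal; measure y along the incline from where the plane meets the free surface. Vertical depth h = y·sinθ with sinθ = 0.949425.
The centroid lies 2.09/2 = 1.045 m below the top edge, so y_c = 1.49 + 1.045 = 2.535 m and h_c = 2.535 × 0.949425 = 2.40679 m.
A = 2.45 × 2.09 = 5.1205 m².
Resultant F = γ·h_c·A = 9.81 × 2.40679 × 5.1205 = 120.898 kN.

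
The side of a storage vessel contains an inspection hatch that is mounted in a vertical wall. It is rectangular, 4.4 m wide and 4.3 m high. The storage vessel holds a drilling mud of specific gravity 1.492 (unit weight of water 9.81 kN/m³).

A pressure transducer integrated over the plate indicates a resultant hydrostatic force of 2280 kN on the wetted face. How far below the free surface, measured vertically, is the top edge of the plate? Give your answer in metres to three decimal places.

γ = 1.492 × 9.81 = 14.63652 kN/m³.
A = 4.4 × 4.3 = 18.92 m².
From F = γ·h_c·A, the centroid depth is h_c = 2280/(14.63652 × 18.92) = 8.23334 m.
The centroid lies 4.3/2 = 2.15 m below the top edge, so the top edge sits at h_top = 8.23334 − 2.15 = 6.08334 m below the surface.

d_top ≈ 6.083 m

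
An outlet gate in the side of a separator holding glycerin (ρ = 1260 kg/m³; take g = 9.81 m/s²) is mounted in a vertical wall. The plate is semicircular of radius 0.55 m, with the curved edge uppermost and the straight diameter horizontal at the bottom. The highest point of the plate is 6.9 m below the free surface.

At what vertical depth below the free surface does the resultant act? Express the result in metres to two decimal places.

h_p = 7.22 m

γ = ρg = 1260 × 9.81 / 1000 = 12.3606 kN/m³.
The centroid lies 4r/(3π) = 0.233427 m above the diameter, so r − 4r/(3π) = 0.55 − 0.233427 = 0.316573 m below the topmost point, so the centroid depth is h_c = 6.9 + 0.316573 = 7.21657 m.
A = πr²/2 = π × 0.55²/2 = 0.475166 m².
Resultant F = γ·h_c·A = 12.3606 × 7.21657 × 0.475166 = 42.3853 kN.
I_c = (π/8 − 8/(9π))·r⁴ = 0.109757 × 0.55⁴ = 0.0100435 m⁴.
Centre of pressure: y_p = y_c + I_c/(y_c·A) = 7.21657 + 0.0100435/(7.21657 × 0.475166) = 7.21657 + 0.00292893 = 7.2195 m along the plane.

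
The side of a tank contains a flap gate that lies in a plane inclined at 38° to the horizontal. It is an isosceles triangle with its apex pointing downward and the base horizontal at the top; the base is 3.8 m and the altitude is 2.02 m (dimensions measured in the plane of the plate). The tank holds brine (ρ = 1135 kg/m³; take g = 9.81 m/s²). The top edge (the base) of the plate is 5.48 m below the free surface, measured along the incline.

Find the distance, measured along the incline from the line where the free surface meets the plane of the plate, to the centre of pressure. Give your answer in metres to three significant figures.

γ = ρg = 1135 × 9.81 / 1000 = 11.13435 kN/m³.
Let θ = 38° be the plate's angle to the horizontal; measure y along the incline from where the plane meets the free surface. Vertical depth h = y·sinθ with sinθ = 0.615661.
With the apex down, the centroid sits h/3 = 2.02/3 = 0.673333 m below the base (the top edge), so y_c = 5.48 + 0.673333 = 6.15333 m and h_c = 6.15333 × 0.615661 = 3.78837 m.
A = ½ × 3.8 × 2.02 = 3.838 m².
Resultant F = γ·h_c·A = 11.13435 × 3.78837 × 3.838 = 161.891 kN.
I_c = b·h³/36 = 3.8 × 2.02³/36 = 0.870032 m⁴.
Centre of pressure: y_p = y_c + I_c/(y_c·A) = 6.15333 + 0.870032/(6.15333 × 3.838) = 6.15333 + 0.03684 = 6.19017 m along the plane.

y_p = 6.19 m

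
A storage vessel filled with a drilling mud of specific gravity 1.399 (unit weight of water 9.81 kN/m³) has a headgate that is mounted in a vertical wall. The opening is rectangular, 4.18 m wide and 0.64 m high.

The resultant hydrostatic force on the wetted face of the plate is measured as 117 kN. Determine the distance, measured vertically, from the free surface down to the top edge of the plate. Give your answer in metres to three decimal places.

d_top ≈ 2.867 m

γ = 1.399 × 9.81 = 13.72419 kN/m³.
A = 4.18 × 0.64 = 2.6752 m².
From F = γ·h_c·A, the centroid depth is h_c = 117/(13.72419 × 2.6752) = 3.18671 m.
The centroid lies 0.64/2 = 0.32 m below the top edge, so the top edge sits at h_top = 3.18671 − 0.32 = 2.86671 m below the surface.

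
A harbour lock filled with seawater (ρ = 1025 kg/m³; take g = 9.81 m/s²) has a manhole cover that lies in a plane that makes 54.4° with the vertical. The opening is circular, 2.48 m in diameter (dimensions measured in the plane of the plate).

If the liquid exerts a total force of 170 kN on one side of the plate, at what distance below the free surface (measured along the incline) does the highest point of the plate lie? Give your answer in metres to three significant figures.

γ = ρg = 1025 × 9.81 / 1000 = 10.05525 kN/m³.
A = π(1.24)² = 4.83051 m².
From F = γ·h_c·A, the centroid depth is h_c = 170/(10.05525 × 4.83051) = 3.49996 m.
The plate makes 54.4° with the vertical, i.e. θ = 90° − 54.4° = 35.6° to the horizontal. Measuring y along the incline from the free-surface line, vertical depth h = y·sinθ with sinθ = 0.582123.
Along the incline, y_c = h_c/sinθ = 3.49996/0.582123 = 6.01241 m.
The centroid is at the centre, 1.24 m below the top of the plate, so the highest point sits at y_top = 6.01241 − 1.24 = 4.77241 m along the incline.

y_top ≈ 4.77 m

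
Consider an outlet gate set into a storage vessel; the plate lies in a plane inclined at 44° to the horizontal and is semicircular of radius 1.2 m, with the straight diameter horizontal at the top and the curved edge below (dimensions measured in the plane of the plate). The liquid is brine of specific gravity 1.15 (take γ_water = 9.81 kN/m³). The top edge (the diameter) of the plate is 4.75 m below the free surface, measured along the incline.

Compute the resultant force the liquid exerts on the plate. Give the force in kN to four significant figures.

F ≈ 93.23 kN

γ = 1.15 × 9.81 = 11.2815 kN/m³.
Let θ = 44° be the plate's angle to the horizontal; measure y along the incline from where the plane meets the free surface. Vertical depth h = y·sinθ with sinθ = 0.694658.
The centroid of a semicircle lies 4r/(3π) = 0.509296 m from the diameter, here below the top edge, so y_c = 4.75 + 0.509296 = 5.2593 m and h_c = 5.2593 × 0.694658 = 3.65341 m.
A = πr²/2 = π × 1.2²/2 = 2.26195 m².
Resultant F = γ·h_c·A = 11.2815 × 3.65341 × 2.26195 = 93.2284 kN.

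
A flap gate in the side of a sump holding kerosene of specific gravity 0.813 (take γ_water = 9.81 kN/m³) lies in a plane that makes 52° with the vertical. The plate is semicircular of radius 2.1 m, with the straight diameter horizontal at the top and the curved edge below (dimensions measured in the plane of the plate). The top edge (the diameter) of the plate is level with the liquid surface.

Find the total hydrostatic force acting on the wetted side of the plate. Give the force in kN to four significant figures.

γ = 0.813 × 9.81 = 7.97553 kN/m³.
The plate makes 52° with the vertical, i.e. θ = 90° − 52° = 38° to the horizontal. Measuring y along the incline from the free-surface line, vertical depth h = y·sinθ with sinθ = 0.615661.
The centroid of a semicircle lies 4r/(3π) = 0.891268 m from the diameter, here below the top edge, so y_c = 0.891268 m and h_c = 0.891268 × 0.615661 = 0.548719 m.
A = πr²/2 = π × 2.1²/2 = 6.92721 m².
Resultant F = γ·h_c·A = 7.97553 × 0.548719 × 6.92721 = 30.3157 kN.

F ≈ 30.32 kN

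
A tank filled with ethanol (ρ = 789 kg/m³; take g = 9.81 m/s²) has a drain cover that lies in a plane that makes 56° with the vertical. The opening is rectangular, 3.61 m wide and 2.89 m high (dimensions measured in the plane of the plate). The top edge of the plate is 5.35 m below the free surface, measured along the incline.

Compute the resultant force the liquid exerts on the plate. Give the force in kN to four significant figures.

γ = ρg = 789 × 9.81 / 1000 = 7.74009 kN/m³.
The plate makes 56° with the vertical, i.e. θ = 90° − 56° = 34° to the horizontal. Measuring y along the incline from the free-surface line, vertical depth h = y·sinθ with sinθ = 0.559193.
The centroid lies 2.89/2 = 1.445 m below the top edge, so y_c = 5.35 + 1.445 = 6.795 m and h_c = 6.795 × 0.559193 = 3.79972 m.
A = 3.61 × 2.89 = 10.4329 m².
Resultant F = γ·h_c·A = 7.74009 × 3.79972 × 10.4329 = 306.833 kN.

F ≈ 306.8 kN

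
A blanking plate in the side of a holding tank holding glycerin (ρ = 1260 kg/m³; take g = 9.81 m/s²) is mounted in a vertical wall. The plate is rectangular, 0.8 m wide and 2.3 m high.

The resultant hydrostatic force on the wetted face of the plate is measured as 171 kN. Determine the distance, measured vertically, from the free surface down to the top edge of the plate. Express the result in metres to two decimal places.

γ = ρg = 1260 × 9.81 / 1000 = 12.3606 kN/m³.
A = 0.8 × 2.3 = 1.84 m².
From F = γ·h_c·A, the centroid depth is h_c = 171/(12.3606 × 1.84) = 7.51863 m.
The centroid lies 2.3/2 = 1.15 m below the top edge, so the top edge sits at h_top = 7.51863 − 1.15 = 6.36863 m below the surface.

d_top ≈ 6.37 m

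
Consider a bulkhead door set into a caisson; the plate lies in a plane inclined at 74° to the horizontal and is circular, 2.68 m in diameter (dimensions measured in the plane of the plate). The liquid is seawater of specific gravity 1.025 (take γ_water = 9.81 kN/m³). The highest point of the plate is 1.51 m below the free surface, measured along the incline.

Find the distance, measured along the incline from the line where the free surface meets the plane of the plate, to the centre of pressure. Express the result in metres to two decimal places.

y_p = 3.01 m

γ = 1.025 × 9.81 = 10.05525 kN/m³.
Let θ = 74° be the plate's angle to the horizontal; measure y along the incline from where the plane meets the free surface. Vertical depth h = y·sinθ with sinθ = 0.961262.
The centroid is at the centre, 1.34 m below the top of the plate, so y_c = 1.51 + 1.34 = 2.85 m and h_c = 2.85 × 0.961262 = 2.7396 m.
A = π(1.34)² = 5.64104 m².
Resultant F = γ·h_c·A = 10.05525 × 2.7396 × 5.64104 = 155.396 kN.
I_c = πr⁴/4 = π × 1.34⁴/4 = 2.53226 m⁴.
Centre of pressure: y_p = y_c + I_c/(y_c·A) = 2.85 + 2.53226/(2.85 × 5.64104) = 2.85 + 0.157509 = 3.00751 m along the plane.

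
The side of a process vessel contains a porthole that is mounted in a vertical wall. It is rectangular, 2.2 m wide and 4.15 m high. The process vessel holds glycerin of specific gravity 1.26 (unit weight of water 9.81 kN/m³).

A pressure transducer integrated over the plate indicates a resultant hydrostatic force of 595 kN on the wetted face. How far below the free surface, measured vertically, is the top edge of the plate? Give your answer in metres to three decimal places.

γ = 1.26 × 9.81 = 12.3606 kN/m³.
A = 2.2 × 4.15 = 9.13 m².
From F = γ·h_c·A, the centroid depth is h_c = 595/(12.3606 × 9.13) = 5.27238 m.
The centroid lies 4.15/2 = 2.075 m below the top edge, so the top edge sits at h_top = 5.27238 − 2.075 = 3.19738 m below the surface.

d_top ≈ 3.197 m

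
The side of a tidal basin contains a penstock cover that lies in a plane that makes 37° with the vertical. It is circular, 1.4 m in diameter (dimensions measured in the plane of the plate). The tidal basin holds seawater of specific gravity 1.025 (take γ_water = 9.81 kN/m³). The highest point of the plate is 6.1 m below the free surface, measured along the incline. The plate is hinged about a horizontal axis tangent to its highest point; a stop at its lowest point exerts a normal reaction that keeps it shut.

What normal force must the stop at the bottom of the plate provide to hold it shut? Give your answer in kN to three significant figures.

P ≈ 43.1 kN

γ = 1.025 × 9.81 = 10.05525 kN/m³.
The plate makes 37° with the vertical, i.e. θ = 90° − 37° = 53° to the horizontal. Measuring y along the incline from the free-surface line, vertical depth h = y·sinθ with sinθ = 0.798636.
The centroid is at the centre, 0.7 m below the top of the plate, so y_c = 6.1 + 0.7 = 6.8 m and h_c = 6.8 × 0.798636 = 5.43072 m.
A = π(0.7)² = 1.53938 m².
Resultant F = γ·h_c·A = 10.05525 × 5.43072 × 1.53938 = 84.0613 kN.
I_c = πr⁴/4 = π × 0.7⁴/4 = 0.188574 m⁴.
Centre of pressure: y_p = y_c + I_c/(y_c·A) = 6.8 + 0.188574/(6.8 × 1.53938) = 6.8 + 0.0180147 = 6.81801 m along the plane.
The resultant acts 0.7 + 0.0180147 = 0.718015 m (along the plate) below the hinge at the top edge, so the moment about the hinge is M = F × 0.718015 = 84.0613 × 0.718015 = 60.3573 kN·m.
A normal force at the bottom, 1.4 m from the hinge, must supply this moment: P = 60.3573/1.4 = 43.1124 kN.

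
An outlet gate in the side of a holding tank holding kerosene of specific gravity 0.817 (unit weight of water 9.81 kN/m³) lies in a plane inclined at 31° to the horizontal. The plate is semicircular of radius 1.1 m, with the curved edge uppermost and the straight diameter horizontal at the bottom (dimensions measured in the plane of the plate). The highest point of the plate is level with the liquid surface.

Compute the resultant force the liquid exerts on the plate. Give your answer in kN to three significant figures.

F ≈ 4.97 kN

γ = 0.817 × 9.81 = 8.01477 kN/m³.
Let θ = 31° be the plate's angle to the horizontal; measure y along the incline from where the plane meets the free surface. Vertical depth h = y·sinθ with sinθ = 0.515038.
The centroid lies 4r/(3π) = 0.466854 m above the diameter, so r − 4r/(3π) = 1.1 − 0.466854 = 0.633146 m below the topmost point, so y_c = 0.633146 m and h_c = 0.633146 × 0.515038 = 0.326094 m.
A = πr²/2 = π × 1.1²/2 = 1.90066 m².
Resultant F = γ·h_c·A = 8.01477 × 0.326094 × 1.90066 = 4.9675 kN.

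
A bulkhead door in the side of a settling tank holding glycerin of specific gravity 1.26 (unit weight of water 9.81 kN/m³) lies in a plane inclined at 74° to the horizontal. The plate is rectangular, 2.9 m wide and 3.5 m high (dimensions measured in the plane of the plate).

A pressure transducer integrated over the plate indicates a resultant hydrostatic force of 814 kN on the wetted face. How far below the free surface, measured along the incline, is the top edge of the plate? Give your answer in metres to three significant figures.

γ = 1.26 × 9.81 = 12.3606 kN/m³.
A = 2.9 × 3.5 = 10.15 m².
From F = γ·h_c·A, the centroid depth is h_c = 814/(12.3606 × 10.15) = 6.48812 m.
Let θ = 74° be the plate's angle to the horizontal; measure y along the incline from where the plane meets the free surface. Vertical depth h = y·sinθ with sinθ = 0.961262.
Along the incline, y_c = h_c/sinθ = 6.48812/0.961262 = 6.74959 m.
The centroid lies 3.5/2 = 1.75 m below the top edge, so the top edge sits at y_top = 6.74959 − 1.75 = 4.99959 m along the incline.

y_top ≈ 5.00 m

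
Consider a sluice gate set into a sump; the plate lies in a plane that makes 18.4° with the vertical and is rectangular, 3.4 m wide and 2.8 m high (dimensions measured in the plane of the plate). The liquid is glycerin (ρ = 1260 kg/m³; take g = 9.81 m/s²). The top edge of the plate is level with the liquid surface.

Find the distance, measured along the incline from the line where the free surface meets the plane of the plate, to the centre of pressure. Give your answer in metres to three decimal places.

y_p = 1.867 m

γ = ρg = 1260 × 9.81 / 1000 = 12.3606 kN/m³.
The plate makes 18.4° with the vertical, i.e. θ = 90° − 18.4° = 71.6° to the horizontal. Measuring y along the incline from the free-surface line, vertical depth h = y·sinθ with sinθ = 0.948876.
The centroid lies 2.8/2 = 1.4 m below the top edge, so y_c = 1.4 m and h_c = 1.4 × 0.948876 = 1.32843 m.
A = 3.4 × 2.8 = 9.52 m².
Resultant F = γ·h_c·A = 12.3606 × 1.32843 × 9.52 = 156.32 kN.
I_c = b·h³/12 = 3.4 × 2.8³/12 = 6.21973 m⁴.
Centre of pressure: y_p = y_c + I_c/(y_c·A) = 1.4 + 6.21973/(1.4 × 9.52) = 1.4 + 0.466666 = 1.86667 m along the plane.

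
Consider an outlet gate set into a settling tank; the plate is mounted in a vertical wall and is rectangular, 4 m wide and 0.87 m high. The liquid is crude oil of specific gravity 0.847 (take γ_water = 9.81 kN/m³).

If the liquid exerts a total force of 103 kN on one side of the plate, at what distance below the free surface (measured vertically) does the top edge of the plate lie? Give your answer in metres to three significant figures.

d_top ≈ 3.13 m

γ = 0.847 × 9.81 = 8.30907 kN/m³.
A = 4 × 0.87 = 3.48 m².
From F = γ·h_c·A, the centroid depth is h_c = 103/(8.30907 × 3.48) = 3.5621 m.
The centroid lies 0.87/2 = 0.435 m below the top edge, so the top edge sits at h_top = 3.5621 − 0.435 = 3.1271 m below the surface.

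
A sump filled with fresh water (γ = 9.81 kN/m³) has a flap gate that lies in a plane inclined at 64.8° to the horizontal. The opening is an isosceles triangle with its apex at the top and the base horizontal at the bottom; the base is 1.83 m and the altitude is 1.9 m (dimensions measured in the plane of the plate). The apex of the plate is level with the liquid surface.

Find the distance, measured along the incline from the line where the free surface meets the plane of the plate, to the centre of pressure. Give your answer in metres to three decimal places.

γ = 9.81 kN/m³.
Let θ = 64.8° be the plate's angle to the horizontal; measure y along the incline from where the plane meets the free surface. Vertical depth h = y·sinθ with sinθ = 0.904827.
With the apex up, the centroid sits 2h/3 = 2 × 1.9/3 = 1.26667 m below the apex, so y_c = 1.26667 m and h_c = 1.26667 × 0.904827 = 1.14612 m.
A = ½ × 1.83 × 1.9 = 1.7385 m².
Resultant F = γ·h_c·A = 9.81 × 1.14612 × 1.7385 = 19.5467 kN.
I_c = b·h³/36 = 1.83 × 1.9³/36 = 0.348666 m⁴.
Centre of pressure: y_p = y_c + I_c/(y_c·A) = 1.26667 + 0.348666/(1.26667 × 1.7385) = 1.26667 + 0.158333 = 1.425 m along the plane.

y_p = 1.425 m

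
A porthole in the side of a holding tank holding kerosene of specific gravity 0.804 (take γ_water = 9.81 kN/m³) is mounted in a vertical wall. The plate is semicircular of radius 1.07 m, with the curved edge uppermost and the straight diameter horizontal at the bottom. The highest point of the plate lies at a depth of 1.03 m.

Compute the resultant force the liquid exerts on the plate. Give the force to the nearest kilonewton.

F ≈ 23 kN

γ = 0.804 × 9.81 = 7.88724 kN/m³.
The centroid lies 4r/(3π) = 0.454122 m above the diameter, so r − 4r/(3π) = 1.07 − 0.454122 = 0.615878 m below the topmost point, so the centroid depth is h_c = 1.03 + 0.615878 = 1.64588 m.
A = πr²/2 = π × 1.07²/2 = 1.7984 m².
Resultant F = γ·h_c·A = 7.88724 × 1.64588 × 1.7984 = 23.3458 kN.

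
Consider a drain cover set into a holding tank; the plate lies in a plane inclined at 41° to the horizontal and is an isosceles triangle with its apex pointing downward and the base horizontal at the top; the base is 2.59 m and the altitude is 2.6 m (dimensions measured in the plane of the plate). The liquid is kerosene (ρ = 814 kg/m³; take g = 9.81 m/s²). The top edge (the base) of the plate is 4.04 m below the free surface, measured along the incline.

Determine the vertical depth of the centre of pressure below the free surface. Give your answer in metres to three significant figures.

γ = ρg = 814 × 9.81 / 1000 = 7.98534 kN/m³.
Let θ = 41° be the plate's angle to the horizontal; measure y along the incline from where the plane meets the free surface. Vertical depth h = y·sinθ with sinθ = 0.656059.
With the apex down, the centroid sits h/3 = 2.6/3 = 0.866667 m below the base (the top edge), so y_c = 4.04 + 0.866667 = 4.90667 m and h_c = 4.90667 × 0.656059 = 3.21907 m.
A = ½ × 2.59 × 2.6 = 3.367 m².
Resultant F = γ·h_c·A = 7.98534 × 3.21907 × 3.367 = 86.55 kN.
I_c = b·h³/36 = 2.59 × 2.6³/36 = 1.2645 m⁴.
Centre of pressure: y_p = y_c + I_c/(y_c·A) = 4.90667 + 1.2645/(4.90667 × 3.367) = 4.90667 + 0.0765401 = 4.98321 m along the plane.
Vertically, h_p = y_p·sinθ = 4.98321 × 0.656059 = 3.26928 m.

h_p = 3.27 m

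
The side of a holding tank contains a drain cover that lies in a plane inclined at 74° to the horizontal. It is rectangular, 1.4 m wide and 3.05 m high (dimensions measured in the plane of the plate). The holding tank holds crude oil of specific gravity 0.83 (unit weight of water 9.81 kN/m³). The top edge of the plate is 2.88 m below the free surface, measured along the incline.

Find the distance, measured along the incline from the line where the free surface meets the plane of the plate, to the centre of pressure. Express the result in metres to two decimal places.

y_p = 4.58 m

γ = 0.83 × 9.81 = 8.1423 kN/m³.
Let θ = 74° be the plate's angle to the horizontal; measure y along the incline from where the plane meets the free surface. Vertical depth h = y·sinθ with sinθ = 0.961262.
The centroid lies 3.05/2 = 1.525 m below the top edge, so y_c = 2.88 + 1.525 = 4.405 m and h_c = 4.405 × 0.961262 = 4.23436 m.
A = 1.4 × 3.05 = 4.27 m².
Resultant F = γ·h_c·A = 8.1423 × 4.23436 × 4.27 = 147.219 kN.
I_c = b·h³/12 = 1.4 × 3.05³/12 = 3.31014 m⁴.
Centre of pressure: y_p = y_c + I_c/(y_c·A) = 4.405 + 3.31014/(4.405 × 4.27) = 4.405 + 0.175984 = 4.58098 m along the plane.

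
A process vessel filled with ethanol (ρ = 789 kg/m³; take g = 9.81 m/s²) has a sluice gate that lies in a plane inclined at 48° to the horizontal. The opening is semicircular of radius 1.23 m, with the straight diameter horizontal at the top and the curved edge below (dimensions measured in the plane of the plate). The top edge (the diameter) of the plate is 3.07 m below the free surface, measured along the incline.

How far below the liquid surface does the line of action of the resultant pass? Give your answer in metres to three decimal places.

h_p = 2.691 m

γ = ρg = 789 × 9.81 / 1000 = 7.74009 kN/m³.
Let θ = 48° be the plate's angle to the horizontal; measure y along the incline from where the plane meets the free surface. Vertical depth h = y·sinθ with sinθ = 0.743145.
The centroid of a semicircle lies 4r/(3π) = 0.522028 m from the diameter, here below the top edge, so y_c = 3.07 + 0.522028 = 3.59203 m and h_c = 3.59203 × 0.743145 = 2.6694 m.
A = πr²/2 = π × 1.23²/2 = 2.37646 m².
Resultant F = γ·h_c·A = 7.74009 × 2.6694 × 2.37646 = 49.101 kN.
I_c = (π/8 − 8/(9π))·r⁴ = 0.109757 × 1.23⁴ = 0.251219 m⁴.
Centre of pressure: y_p = y_c + I_c/(y_c·A) = 3.59203 + 0.251219/(3.59203 × 2.37646) = 3.59203 + 0.0294294 = 3.62146 m along the plane.
Vertically, h_p = y_p·sinθ = 3.62146 × 0.743145 = 2.69127 m.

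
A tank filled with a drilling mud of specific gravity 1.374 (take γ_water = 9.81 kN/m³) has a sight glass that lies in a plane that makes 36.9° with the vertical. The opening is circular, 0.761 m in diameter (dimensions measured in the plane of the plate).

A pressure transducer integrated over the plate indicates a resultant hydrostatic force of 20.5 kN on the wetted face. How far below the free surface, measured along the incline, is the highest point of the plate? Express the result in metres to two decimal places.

γ = 1.374 × 9.81 = 13.47894 kN/m³.
A = π(0.3805)² = 0.454841 m².
From F = γ·h_c·A, the centroid depth is h_c = 20.5/(13.47894 × 0.454841) = 3.34379 m.
The plate makes 36.9° with the vertical, i.e. θ = 90° − 36.9° = 53.1° to the horizontal. Measuring y along the incline from the free-surface line, vertical depth h = y·sinθ with sinθ = 0.799685.
Along the incline, y_c = h_c/sinθ = 3.34379/0.799685 = 4.18138 m.
The centroid is at the centre, 0.3805 m below the top of the plate, so the highest point sits at y_top = 4.18138 − 0.3805 = 3.80088 m along the incline.

y_top ≈ 3.80 m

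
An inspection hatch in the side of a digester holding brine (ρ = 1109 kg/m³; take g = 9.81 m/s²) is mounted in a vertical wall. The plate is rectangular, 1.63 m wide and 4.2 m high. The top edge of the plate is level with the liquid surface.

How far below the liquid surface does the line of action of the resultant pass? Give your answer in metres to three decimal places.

γ = ρg = 1109 × 9.81 / 1000 = 10.87929 kN/m³.
The centroid lies 4.2/2 = 2.1 m below the top edge, so the centroid depth is h_c = 2.1 m.
A = 1.63 × 4.2 = 6.846 m².
Resultant F = γ·h_c·A = 10.87929 × 2.1 × 6.846 = 156.407 kN.
I_c = b·h³/12 = 1.63 × 4.2³/12 = 10.0636 m⁴.
Centre of pressure: y_p = y_c + I_c/(y_c·A) = 2.1 + 10.0636/(2.1 × 6.846) = 2.1 + 0.699999 = 2.8 m along the plane.

h_p = 2.800 m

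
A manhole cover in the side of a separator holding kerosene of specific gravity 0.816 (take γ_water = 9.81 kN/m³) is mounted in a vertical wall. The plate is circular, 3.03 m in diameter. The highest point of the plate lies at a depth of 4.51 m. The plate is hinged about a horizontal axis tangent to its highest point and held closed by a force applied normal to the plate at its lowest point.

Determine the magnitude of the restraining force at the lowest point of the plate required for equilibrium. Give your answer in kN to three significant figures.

P ≈ 185 kN

γ = 0.816 × 9.81 = 8.00496 kN/m³.
The centroid is at the centre, 1.515 m below the top of the plate, so the centroid depth is h_c = 4.51 + 1.515 = 6.025 m.
A = π(1.515)² = 7.21066 m².
Resultant F = γ·h_c·A = 8.00496 × 6.025 × 7.21066 = 347.769 kN.
I_c = πr⁴/4 = π × 1.515⁴/4 = 4.13752 m⁴.
Centre of pressure: y_p = y_c + I_c/(y_c·A) = 6.025 + 4.13752/(6.025 × 7.21066) = 6.025 + 0.0952375 = 6.12024 m along the plane.
The resultant acts 1.515 + 0.0952375 = 1.61024 m (along the plate) below the hinge at the top edge, so the moment about the hinge is M = F × 1.61024 = 347.769 × 1.61024 = 559.992 kN·m.
A normal force at the bottom, 3.03 m from the hinge, must supply this moment: P = 559.992/3.03 = 184.816 kN.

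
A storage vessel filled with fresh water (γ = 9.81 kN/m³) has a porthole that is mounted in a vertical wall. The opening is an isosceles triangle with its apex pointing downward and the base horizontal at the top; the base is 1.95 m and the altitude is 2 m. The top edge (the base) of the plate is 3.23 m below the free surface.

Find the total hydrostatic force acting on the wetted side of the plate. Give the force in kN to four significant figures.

γ = 9.81 kN/m³.
With the apex down, the centroid sits h/3 = 2/3 = 0.666667 m below the base (the top edge), so the centroid depth is h_c = 3.23 + 0.666667 = 3.89667 m.
A = ½ × 1.95 × 2 = 1.95 m².
Resultant F = γ·h_c·A = 9.81 × 3.89667 × 1.95 = 74.5413 kN.

F ≈ 74.54 kN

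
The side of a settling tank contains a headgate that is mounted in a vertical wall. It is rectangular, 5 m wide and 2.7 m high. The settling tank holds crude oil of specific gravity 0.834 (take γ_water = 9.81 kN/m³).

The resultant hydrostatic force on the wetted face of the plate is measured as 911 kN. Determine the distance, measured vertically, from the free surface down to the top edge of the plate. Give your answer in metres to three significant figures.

γ = 0.834 × 9.81 = 8.18154 kN/m³.
A = 5 × 2.7 = 13.5 m².
From F = γ·h_c·A, the centroid depth is h_c = 911/(8.18154 × 13.5) = 8.24802 m.
The centroid lies 2.7/2 = 1.35 m below the top edge, so the top edge sits at h_top = 8.24802 − 1.35 = 6.89802 m below the surface.

d_top ≈ 6.90 m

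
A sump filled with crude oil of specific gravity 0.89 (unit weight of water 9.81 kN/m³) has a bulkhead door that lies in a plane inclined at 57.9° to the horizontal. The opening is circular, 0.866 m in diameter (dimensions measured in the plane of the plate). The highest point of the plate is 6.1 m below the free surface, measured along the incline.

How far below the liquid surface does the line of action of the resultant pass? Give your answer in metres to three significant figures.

h_p = 5.54 m

γ = 0.89 × 9.81 = 8.7309 kN/m³.
Let θ = 57.9° be the plate's angle to the horizontal; measure y along the incline from where the plane meets the free surface. Vertical depth h = y·sinθ with sinθ = 0.847122.
The centroid is at the centre, 0.433 m below the top of the plate, so y_c = 6.1 + 0.433 = 6.533 m and h_c = 6.533 × 0.847122 = 5.53425 m.
A = π(0.433)² = 0.589014 m².
Resultant F = γ·h_c·A = 8.7309 × 5.53425 × 0.589014 = 28.4606 kN.
I_c = πr⁴/4 = π × 0.433⁴/4 = 0.0276084 m⁴.
Centre of pressure: y_p = y_c + I_c/(y_c·A) = 6.533 + 0.0276084/(6.533 × 0.589014) = 6.533 + 0.00717469 = 6.54017 m along the plane.
Vertically, h_p = y_p·sinθ = 6.54017 × 0.847122 = 5.54032 m.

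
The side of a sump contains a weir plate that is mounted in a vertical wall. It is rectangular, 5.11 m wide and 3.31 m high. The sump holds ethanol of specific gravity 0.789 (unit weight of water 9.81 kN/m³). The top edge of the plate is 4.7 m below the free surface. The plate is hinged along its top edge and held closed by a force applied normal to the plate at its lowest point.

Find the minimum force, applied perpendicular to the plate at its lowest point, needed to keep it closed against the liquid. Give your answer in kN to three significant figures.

γ = 0.789 × 9.81 = 7.74009 kN/m³.
The centroid lies 3.31/2 = 1.655 m below the top edge, so the centroid depth is h_c = 4.7 + 1.655 = 6.355 m.
A = 5.11 × 3.31 = 16.9141 m².
Resultant F = γ·h_c·A = 7.74009 × 6.355 × 16.9141 = 831.975 kN.
I_c = b·h³/12 = 5.11 × 3.31³/12 = 15.4427 m⁴.
Centre of pressure: y_p = y_c + I_c/(y_c·A) = 6.355 + 15.4427/(6.355 × 16.9141) = 6.355 + 0.143668 = 6.49867 m along the plane.
The resultant acts 1.655 + 0.143668 = 1.79867 m (along the plate) below the hinge at the top edge, so the moment about the hinge is M = F × 1.79867 = 831.975 × 1.79867 = 1496.45 kN·m.
A normal force at the bottom, 3.31 m from the hinge, must supply this moment: P = 1496.45/3.31 = 452.1 kN.

P ≈ 452 kN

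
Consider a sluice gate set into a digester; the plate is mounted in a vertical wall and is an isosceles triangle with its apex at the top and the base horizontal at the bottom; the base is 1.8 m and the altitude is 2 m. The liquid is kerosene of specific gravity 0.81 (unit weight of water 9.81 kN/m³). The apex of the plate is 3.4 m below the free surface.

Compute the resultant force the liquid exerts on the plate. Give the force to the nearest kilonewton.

F ≈ 68 kN

γ = 0.81 × 9.81 = 7.9461 kN/m³.
With the apex up, the centroid sits 2h/3 = 2 × 2/3 = 1.33333 m below the apex, so the centroid depth is h_c = 3.4 + 1.33333 = 4.73333 m.
A = ½ × 1.8 × 2 = 1.8 m².
Resultant F = γ·h_c·A = 7.9461 × 4.73333 × 1.8 = 67.7007 kN.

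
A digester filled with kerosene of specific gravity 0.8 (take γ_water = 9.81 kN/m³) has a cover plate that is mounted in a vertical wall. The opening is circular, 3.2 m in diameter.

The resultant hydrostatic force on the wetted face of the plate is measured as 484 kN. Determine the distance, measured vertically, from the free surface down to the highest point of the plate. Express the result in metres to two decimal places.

d_top ≈ 6.07 m

γ = 0.8 × 9.81 = 7.848 kN/m³.
A = π(1.6)² = 8.04248 m².
From F = γ·h_c·A, the centroid depth is h_c = 484/(7.848 × 8.04248) = 7.66825 m.
The centroid is at the centre, 1.6 m below the top of the plate, so the highest point sits at h_top = 7.66825 − 1.6 = 6.06825 m below the surface.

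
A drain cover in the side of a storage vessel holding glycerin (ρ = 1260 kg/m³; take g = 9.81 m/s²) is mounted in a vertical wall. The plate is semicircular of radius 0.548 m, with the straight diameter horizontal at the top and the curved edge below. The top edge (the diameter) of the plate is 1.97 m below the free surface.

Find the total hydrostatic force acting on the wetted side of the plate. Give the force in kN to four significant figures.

γ = ρg = 1260 × 9.81 / 1000 = 12.3606 kN/m³.
The centroid of a semicircle lies 4r/(3π) = 0.232578 m from the diameter, here below the top edge, so the centroid depth is h_c = 1.97 + 0.232578 = 2.20258 m.
A = πr²/2 = π × 0.548²/2 = 0.471716 m².
Resultant F = γ·h_c·A = 12.3606 × 2.20258 × 0.471716 = 12.8426 kN.

F ≈ 12.84 kN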